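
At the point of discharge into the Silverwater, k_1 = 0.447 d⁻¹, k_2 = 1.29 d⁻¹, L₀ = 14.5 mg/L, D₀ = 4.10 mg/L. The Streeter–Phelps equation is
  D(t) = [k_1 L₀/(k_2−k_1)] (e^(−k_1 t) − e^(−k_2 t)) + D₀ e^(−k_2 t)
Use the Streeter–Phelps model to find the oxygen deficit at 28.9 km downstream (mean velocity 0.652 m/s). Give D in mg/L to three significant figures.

Travel time t = x/v = 28.9 km / (0.652 m/s) = 28900 m / 0.652 m/s = 44330 s = 0.5130 d.
k_1 L₀/(k_2−k_1) = 0.447×14.5/(1.29−0.447) = 6.482/0.8430 = 7.689 mg/L.
e^(−k_1 t) = e^(−0.447×0.5130) = 0.7951; e^(−k_2 t) = e^(−1.29×0.5130) = 0.5159.
D = 7.689 × (0.7951 − 0.5159) + 4.10 × 0.5159 = 2.146 + 2.115 = 4.262 mg/L.

D ≈ 4.26 mg/L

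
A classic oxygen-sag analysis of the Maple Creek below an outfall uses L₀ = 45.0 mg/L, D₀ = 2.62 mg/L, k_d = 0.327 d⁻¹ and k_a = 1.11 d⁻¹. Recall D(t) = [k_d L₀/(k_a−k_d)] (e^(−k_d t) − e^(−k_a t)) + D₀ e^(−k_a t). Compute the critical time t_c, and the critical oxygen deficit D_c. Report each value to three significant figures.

t_c ≈ 1.37 d; D_c ≈ 8.47 mg/L

At the critical point dD/dt = 0, so k_d L₀ e^(−k_d t) = k_a D. Substituting D(t) from the Streeter–Phelps equation and solving for t gives
t_c = ln[(k_a/k_d)(1 − D₀(k_a−k_d)/(k_d L₀))] / (k_a−k_d).
Here k_a−k_d = 0.7830 d⁻¹ and 1 − D₀(k_a−k_d)/(k_d L₀) = 1 − 2.62×0.7830/(0.327×45.0) = 0.8606, so
t_c = ln(3.394 × 0.8606) / 0.7830 = 1.072 / 0.7830 = 1.369 d.
L(t_c) = L₀ e^(−k_d t_c) = 45.0 × 0.6391 = 28.76 mg/L, and at the critical point k_a D_c = k_d L, so D_c = (0.327/1.11) × 28.76 = 8.472 mg/L.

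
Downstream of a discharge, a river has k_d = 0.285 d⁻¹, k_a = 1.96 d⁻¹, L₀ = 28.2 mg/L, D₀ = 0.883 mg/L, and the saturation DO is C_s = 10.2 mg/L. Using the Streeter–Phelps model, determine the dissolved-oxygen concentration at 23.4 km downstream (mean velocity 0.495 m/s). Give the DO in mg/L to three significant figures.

Travel time t = x/v = 23.4 km / (0.495 m/s) = 23400 m / 0.495 m/s = 47270 s = 0.5471 d.
k_d L₀/(k_a−k_d) = 0.285×28.2/(1.96−0.285) = 8.037/1.675 = 4.798 mg/L.
e^(−k_d t) = e^(−0.285×0.5471) = 0.8556; e^(−k_a t) = e^(−1.96×0.5471) = 0.3422.
D = 4.798 × (0.8556 − 0.3422) + 0.883 × 0.3422 = 2.464 + 0.3022 = 2.766 mg/L.
DO = C_s − D = 10.2 − 2.766 = 7.434 mg/L.

DO ≈ 7.43 mg/L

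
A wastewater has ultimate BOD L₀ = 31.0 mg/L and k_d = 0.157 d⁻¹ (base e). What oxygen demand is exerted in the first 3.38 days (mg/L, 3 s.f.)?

y ≈ 12.8 mg/L

y_t = L₀(1 − e^(−k_d t)) = 31.0 × (1 − e^(−0.157×3.38))
= 31.0 × (1 − 0.5882) = 31.0 × 0.4118 = 12.77 mg/L.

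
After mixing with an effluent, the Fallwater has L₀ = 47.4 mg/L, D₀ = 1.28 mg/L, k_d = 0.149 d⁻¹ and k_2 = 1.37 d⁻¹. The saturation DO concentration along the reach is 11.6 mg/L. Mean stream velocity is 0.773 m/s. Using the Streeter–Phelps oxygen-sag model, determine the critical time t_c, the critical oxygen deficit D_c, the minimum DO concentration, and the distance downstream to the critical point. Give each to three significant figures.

With k_2/k_d = 9.195 and 1 − D₀(k_2−k_d)/(k_d L₀) = 0.7787,
t_c = ln(9.195 × 0.7787) / (1.37 − 0.149) = ln(7.160) / 1.221 = 1.969/1.221 = 1.612 d.
L(t_c) = L₀ e^(−k_d t_c) = 47.4 × 0.7865 = 37.28 mg/L, and at the critical point k_2 D_c = k_d L, so D_c = (0.149/1.37) × 37.28 = 4.054 mg/L.
Minimum DO = C_s − D_c = 11.6 − 4.054 = 7.546 mg/L.
x_c = v t_c = 0.773 m/s × 1.612 d × 86400 s/d = 107700 m ≈ 108 km.

t_c ≈ 1.61 d; D_c ≈ 4.05 mg/L; min DO ≈ 7.55 mg/L; x_c ≈ 108 km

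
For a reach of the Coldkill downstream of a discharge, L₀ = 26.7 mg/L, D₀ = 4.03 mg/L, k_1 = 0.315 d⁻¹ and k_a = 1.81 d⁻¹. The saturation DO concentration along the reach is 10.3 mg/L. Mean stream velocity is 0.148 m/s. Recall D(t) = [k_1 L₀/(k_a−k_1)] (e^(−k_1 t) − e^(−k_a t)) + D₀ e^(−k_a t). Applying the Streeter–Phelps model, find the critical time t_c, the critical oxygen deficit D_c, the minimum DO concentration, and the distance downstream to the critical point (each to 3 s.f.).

At the critical point dD/dt = 0, so k_1 L₀ e^(−k_1 t) = k_a D. Substituting D(t) from the Streeter–Phelps equation and solving for t gives
t_c = ln[(k_a/k_1)(1 − D₀(k_a−k_1)/(k_1 L₀))] / (k_a−k_1).
Here k_a−k_1 = 1.495 d⁻¹ and 1 − D₀(k_a−k_1)/(k_1 L₀) = 1 − 4.03×1.495/(0.315×26.7) = 0.2837, so
t_c = ln(5.746 × 0.2837) / 1.495 = 0.4885 / 1.495 = 0.3268 d.
D_c = (k_1/k_a) L₀ e^(−k_1 t_c) = (0.315/1.81) × 26.7 × e^(−0.315×0.3268) = 0.1740 × 26.7 × 0.9022 = 4.192 mg/L.
Minimum DO = C_s − D_c = 10.3 − 4.192 = 6.108 mg/L.
x_c = v t_c = 0.148 m/s × 0.3268 d × 86400 s/d = 4178 m ≈ 4.18 km.

t_c ≈ 0.327 d; D_c ≈ 4.19 mg/L; min DO ≈ 6.11 mg/L; x_c ≈ 4.18 km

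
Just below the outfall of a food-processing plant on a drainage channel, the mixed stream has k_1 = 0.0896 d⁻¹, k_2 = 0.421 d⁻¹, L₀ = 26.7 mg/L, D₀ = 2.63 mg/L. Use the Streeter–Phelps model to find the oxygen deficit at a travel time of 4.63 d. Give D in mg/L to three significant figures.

k_1 L₀/(k_2−k_1) = 0.0896×26.7/(0.421−0.0896) = 2.392/0.3314 = 7.219 mg/L.
e^(−k_1 t) = e^(−0.0896×4.630) = 0.6604; e^(−k_2 t) = e^(−0.421×4.630) = 0.1424.
D = 7.219 × (0.6604 − 0.1424) + 2.63 × 0.1424 = 3.740 + 0.3745 = 4.114 mg/L.

D ≈ 4.11 mg/L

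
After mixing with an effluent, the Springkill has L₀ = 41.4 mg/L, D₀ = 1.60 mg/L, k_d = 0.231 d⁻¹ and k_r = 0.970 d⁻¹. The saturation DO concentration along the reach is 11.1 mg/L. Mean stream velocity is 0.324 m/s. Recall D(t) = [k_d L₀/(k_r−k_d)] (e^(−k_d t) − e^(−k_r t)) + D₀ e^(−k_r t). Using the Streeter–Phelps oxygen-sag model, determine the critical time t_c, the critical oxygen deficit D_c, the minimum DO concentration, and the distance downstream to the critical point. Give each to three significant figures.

t_c ≈ 1.76 d; D_c ≈ 6.56 mg/L; min DO ≈ 4.54 mg/L; x_c ≈ 49.4 km

t_c = [1/(k_r−k_d)] ln[(k_r/k_d)(1 − D₀(k_r−k_d)/(k_d L₀))]
= [1/(0.970−0.231)] ln[(0.970/0.231)(1 − 1.60×0.7390/(0.231×41.4))]
= (1/0.7390) ln[4.199 × 0.8764] = 1.353 × ln(3.680) = 1.353 × 1.303 = 1.763 d.
L(t_c) = L₀ e^(−k_d t_c) = 41.4 × 0.6655 = 27.55 mg/L, and at the critical point k_r D_c = k_d L, so D_c = (0.231/0.970) × 27.55 = 6.561 mg/L.
Minimum DO = C_s − D_c = 11.1 − 6.561 = 4.539 mg/L.
x_c = v t_c = 0.324 m/s × 1.763 d × 86400 s/d = 49350 m ≈ 49.4 km.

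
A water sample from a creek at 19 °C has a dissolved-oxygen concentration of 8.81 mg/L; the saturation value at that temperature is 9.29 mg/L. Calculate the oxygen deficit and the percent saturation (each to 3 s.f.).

D ≈ 0.480 mg/L; 94.8 % saturation

D = C_s − C = 9.29 − 8.81 = 0.480 mg/L.
% saturation = 8.81/9.29 × 100 = 94.8 %.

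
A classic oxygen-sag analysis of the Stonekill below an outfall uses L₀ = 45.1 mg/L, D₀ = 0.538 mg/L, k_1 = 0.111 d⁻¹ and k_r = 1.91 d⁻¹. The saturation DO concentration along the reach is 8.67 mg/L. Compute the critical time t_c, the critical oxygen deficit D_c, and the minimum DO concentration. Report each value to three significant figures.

At the critical point dD/dt = 0, so k_1 L₀ e^(−k_1 t) = k_r D. Substituting D(t) from the Streeter–Phelps equation and solving for t gives
t_c = ln[(k_r/k_1)(1 − D₀(k_r−k_1)/(k_1 L₀))] / (k_r−k_1).
Here k_r−k_1 = 1.799 d⁻¹ and 1 − D₀(k_r−k_1)/(k_1 L₀) = 1 − 0.538×1.799/(0.111×45.1) = 0.8067, so
t_c = ln(17.21 × 0.8067) / 1.799 = 2.630 / 1.799 = 1.462 d.
D_c = (k_1/k_r) L₀ e^(−k_1 t_c) = (0.111/1.91) × 45.1 × e^(−0.111×1.462) = 0.05812 × 45.1 × 0.8502 = 2.228 mg/L.
Minimum DO = C_s − D_c = 8.67 − 2.228 = 6.442 mg/L.

t_c ≈ 1.46 d; D_c ≈ 2.23 mg/L; min DO ≈ 6.44 mg/L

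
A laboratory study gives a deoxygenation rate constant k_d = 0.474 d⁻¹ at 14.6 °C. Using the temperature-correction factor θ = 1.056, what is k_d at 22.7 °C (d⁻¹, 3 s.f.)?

k_d(T₂) = k_d(T₁) · θ^(T₂−T₁) = 0.474 × 1.056^(22.7−14.6)
= 0.474 × 1.056^8.10 = 0.474 × 1.555 = 0.7370 d⁻¹.

k_d ≈ 0.737 d⁻¹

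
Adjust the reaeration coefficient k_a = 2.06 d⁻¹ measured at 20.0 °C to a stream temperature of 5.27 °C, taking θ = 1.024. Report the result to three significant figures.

k_a(T₂) = k_a(T₁) · θ^(T₂−T₁) = 2.06 × 1.024^(5.27−20.0)
= 2.06 × 1.024^-14.7 = 2.06 × 0.7052 = 1.453 d⁻¹.

k_a ≈ 1.45 d⁻¹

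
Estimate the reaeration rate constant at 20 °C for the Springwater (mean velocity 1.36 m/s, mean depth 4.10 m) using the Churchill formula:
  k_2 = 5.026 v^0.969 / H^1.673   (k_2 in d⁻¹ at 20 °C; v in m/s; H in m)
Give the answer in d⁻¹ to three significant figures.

k_2 = 5.026 × 1.36^0.969 / 4.10^1.673 = 5.026 × 1.347 / 10.60 = 0.6389 d⁻¹.

k_2 ≈ 0.639 d⁻¹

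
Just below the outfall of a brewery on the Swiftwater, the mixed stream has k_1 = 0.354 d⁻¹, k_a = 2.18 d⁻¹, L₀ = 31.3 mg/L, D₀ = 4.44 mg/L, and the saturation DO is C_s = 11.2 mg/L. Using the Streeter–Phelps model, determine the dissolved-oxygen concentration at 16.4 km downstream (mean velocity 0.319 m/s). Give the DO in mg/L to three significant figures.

Travel time t = x/v = 16.4 km / (0.319 m/s) = 16400 m / 0.319 m/s = 51410 s = 0.5950 d.
k_1 L₀/(k_a−k_1) = 0.354×31.3/(2.18−0.354) = 11.08/1.826 = 6.068 mg/L.
e^(−k_1 t) = e^(−0.354×0.5950) = 0.8101; e^(−k_a t) = e^(−2.18×0.5950) = 0.2733.
D = 6.068 × (0.8101 − 0.2733) + 4.44 × 0.2733 = 3.257 + 1.213 = 4.471 mg/L.
DO = C_s − D = 11.2 − 4.471 = 6.729 mg/L.

DO ≈ 6.73 mg/L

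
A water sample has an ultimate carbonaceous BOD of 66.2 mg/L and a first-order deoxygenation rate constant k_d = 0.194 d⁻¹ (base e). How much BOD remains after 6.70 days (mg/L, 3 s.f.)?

L_t = L₀ e^(−k_d t) = 66.2 × e^(−0.194×6.70) = 66.2 × 0.2726 = 18.05 mg/L.

L ≈ 18.0 mg/L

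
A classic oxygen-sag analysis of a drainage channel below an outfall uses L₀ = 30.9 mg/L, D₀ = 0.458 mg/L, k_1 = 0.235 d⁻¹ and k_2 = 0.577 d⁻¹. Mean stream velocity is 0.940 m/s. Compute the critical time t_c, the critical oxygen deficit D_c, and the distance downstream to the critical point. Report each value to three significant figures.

t_c ≈ 2.56 d; D_c ≈ 6.89 mg/L; x_c ≈ 208 km

At the critical point dD/dt = 0, so k_1 L₀ e^(−k_1 t) = k_2 D. Substituting D(t) from the Streeter–Phelps equation and solving for t gives
t_c = ln[(k_2/k_1)(1 − D₀(k_2−k_1)/(k_1 L₀))] / (k_2−k_1).
Here k_2−k_1 = 0.3420 d⁻¹ and 1 − D₀(k_2−k_1)/(k_1 L₀) = 1 − 0.458×0.3420/(0.235×30.9) = 0.9784, so
t_c = ln(2.455 × 0.9784) / 0.3420 = 0.8764 / 0.3420 = 2.563 d.
L(t_c) = L₀ e^(−k_1 t_c) = 30.9 × 0.5476 = 16.92 mg/L, and at the critical point k_2 D_c = k_1 L, so D_c = (0.235/0.577) × 16.92 = 6.891 mg/L.
x_c = v t_c = 0.940 m/s × 2.563 d × 86400 s/d = 208100 m ≈ 208 km.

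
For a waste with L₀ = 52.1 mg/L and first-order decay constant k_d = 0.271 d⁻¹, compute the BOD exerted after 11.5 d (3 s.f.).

y_t = L₀(1 − e^(−k_d t)) = 52.1 × (1 − e^(−0.271×11.5))
= 52.1 × (1 − 0.04431) = 52.1 × 0.9557 = 49.79 mg/L.

y ≈ 49.8 mg/L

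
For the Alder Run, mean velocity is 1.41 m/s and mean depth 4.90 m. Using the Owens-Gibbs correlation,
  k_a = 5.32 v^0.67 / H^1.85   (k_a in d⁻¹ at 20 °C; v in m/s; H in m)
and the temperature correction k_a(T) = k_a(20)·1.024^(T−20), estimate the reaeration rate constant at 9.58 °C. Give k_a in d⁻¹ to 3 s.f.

k_a(20) = 5.32 × 1.41^0.67 / 4.90^1.85 = 5.32 × 1.259 / 18.92 = 0.3540 d⁻¹.
k_a(9.58) = 0.3540 × 1.024^(9.58−20) = 0.3540 × 0.7810 = 0.2765 d⁻¹.

k_a ≈ 0.277 d⁻¹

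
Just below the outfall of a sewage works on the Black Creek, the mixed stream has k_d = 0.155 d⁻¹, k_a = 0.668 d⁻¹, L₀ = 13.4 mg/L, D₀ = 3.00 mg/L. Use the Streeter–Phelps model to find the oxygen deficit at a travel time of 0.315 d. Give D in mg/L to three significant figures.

k_d L₀/(k_a−k_d) = 0.155×13.4/(0.668−0.155) = 2.077/0.5130 = 4.049 mg/L.
e^(−k_d t) = e^(−0.155×0.3150) = 0.9523; e^(−k_a t) = e^(−0.668×0.3150) = 0.8102.
D = 4.049 × (0.9523 − 0.8102) + 3.00 × 0.8102 = 0.5753 + 2.431 = 3.006 mg/L.

D ≈ 3.01 mg/L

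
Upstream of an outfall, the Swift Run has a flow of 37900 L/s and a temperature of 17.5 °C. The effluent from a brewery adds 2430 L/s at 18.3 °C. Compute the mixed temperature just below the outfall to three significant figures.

Flow-weighted mixing: C = (Q_r C_r + Q_w C_w)/(Q_r + Q_w)
= (37900×17.5 + 2430×18.3)/(37900 + 2430) = 707700/40330 = 17.55 °C.

17.5 °C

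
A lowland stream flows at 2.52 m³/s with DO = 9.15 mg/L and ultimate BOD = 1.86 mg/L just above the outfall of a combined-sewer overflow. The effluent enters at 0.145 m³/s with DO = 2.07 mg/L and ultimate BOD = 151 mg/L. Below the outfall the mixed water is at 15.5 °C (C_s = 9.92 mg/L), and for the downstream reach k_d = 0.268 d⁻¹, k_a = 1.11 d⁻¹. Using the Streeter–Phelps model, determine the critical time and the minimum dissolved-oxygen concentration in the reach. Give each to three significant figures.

t_c ≈ 1.15 d; minimum DO ≈ 8.15 mg/L

Mixed DO = (2.52×9.15 + 0.145×2.07)/(2.52+0.145) = 23.36/2.665 = 8.765 mg/L.
Mixed L₀ = (2.52×1.86 + 0.145×151)/(2.665) = 26.58/2.665 = 9.975 mg/L.
Initial deficit D₀ = C_s − DO₀ = 9.92 − 8.765 = 1.155 mg/L.
t_c = (1/0.8420) ln[(1.11/0.268)(1 − 1.155×0.8420/(0.268×9.975))] = 1.188 × ln(2.635) = 1.151 d.
D_c = (0.268/1.11) × 9.975 × e^(−0.268×1.151) = 0.2414 × 9.975 × 0.7347 = 1.769 mg/L.
Minimum DO = 9.92 − 1.769 = 8.151 mg/L.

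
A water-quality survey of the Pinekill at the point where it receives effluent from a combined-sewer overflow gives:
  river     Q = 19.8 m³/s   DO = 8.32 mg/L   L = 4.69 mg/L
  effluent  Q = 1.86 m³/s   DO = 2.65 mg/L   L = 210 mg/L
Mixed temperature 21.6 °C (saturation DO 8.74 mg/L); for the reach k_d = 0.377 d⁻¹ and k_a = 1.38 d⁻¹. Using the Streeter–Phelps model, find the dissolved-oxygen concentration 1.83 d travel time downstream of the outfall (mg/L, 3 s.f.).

DO ≈ 5.13 mg/L

Mixed DO = (19.8×8.32 + 1.86×2.65)/(19.8+1.86) = 169.7/21.66 = 7.833 mg/L.
Mixed L₀ = (19.8×4.69 + 1.86×210)/(21.66) = 483.5/21.66 = 22.32 mg/L.
Initial deficit D₀ = C_s − DO₀ = 8.74 − 7.833 = 0.9069 mg/L.
D(1.83) = [0.377×22.32/(1.38−0.377)](e^(−0.377×1.83) − e^(−1.38×1.83)) + 0.9069 e^(−1.38×1.83)
= 8.390 × (0.5016 − 0.08003) + 0.9069 × 0.08003 = 3.610 mg/L.
DO = 8.74 − 3.610 = 5.130 mg/L.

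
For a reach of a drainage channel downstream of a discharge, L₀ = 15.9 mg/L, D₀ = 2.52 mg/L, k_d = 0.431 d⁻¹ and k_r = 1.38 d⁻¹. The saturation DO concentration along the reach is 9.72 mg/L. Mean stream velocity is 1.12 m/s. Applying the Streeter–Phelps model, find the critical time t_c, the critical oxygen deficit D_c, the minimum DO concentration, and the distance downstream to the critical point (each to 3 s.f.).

With k_r/k_d = 3.202 and 1 − D₀(k_r−k_d)/(k_d L₀) = 0.6510,
t_c = ln(3.202 × 0.6510) / (1.38 − 0.431) = ln(2.084) / 0.9490 = 0.7345/0.9490 = 0.7740 d.
D_c = (k_d/k_r) L₀ e^(−k_d t_c) = (0.431/1.38) × 15.9 × e^(−0.431×0.7740) = 0.3123 × 15.9 × 0.7163 = 3.557 mg/L.
Minimum DO = C_s − D_c = 9.72 − 3.557 = 6.163 mg/L.
x_c = v t_c = 1.12 m/s × 0.7740 d × 86400 s/d = 74900 m ≈ 74.9 km.

t_c ≈ 0.774 d; D_c ≈ 3.56 mg/L; min DO ≈ 6.16 mg/L; x_c ≈ 74.9 km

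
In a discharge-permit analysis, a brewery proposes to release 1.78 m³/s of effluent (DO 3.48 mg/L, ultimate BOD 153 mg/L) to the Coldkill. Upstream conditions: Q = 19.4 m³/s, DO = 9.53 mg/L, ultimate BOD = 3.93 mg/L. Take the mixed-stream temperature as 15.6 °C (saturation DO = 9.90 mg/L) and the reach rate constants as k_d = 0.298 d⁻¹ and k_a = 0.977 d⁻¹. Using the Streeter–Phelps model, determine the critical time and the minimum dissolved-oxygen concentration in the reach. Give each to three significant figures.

t_c ≈ 1.56 d; minimum DO ≈ 6.74 mg/L

Mixed DO = (19.4×9.53 + 1.78×3.48)/(19.4+1.78) = 191.1/21.18 = 9.022 mg/L.
Mixed L₀ = (19.4×3.93 + 1.78×153)/(21.18) = 348.6/21.18 = 16.46 mg/L.
Initial deficit D₀ = C_s − DO₀ = 9.90 − 9.022 = 0.8785 mg/L.
t_c = (1/0.6790) ln[(0.977/0.298)(1 − 0.8785×0.6790/(0.298×16.46))] = 1.473 × ln(2.880) = 1.558 d.
D_c = (0.298/0.977) × 16.46 × e^(−0.298×1.558) = 0.3050 × 16.46 × 0.6286 = 3.156 mg/L.
Minimum DO = 9.90 − 3.156 = 6.744 mg/L.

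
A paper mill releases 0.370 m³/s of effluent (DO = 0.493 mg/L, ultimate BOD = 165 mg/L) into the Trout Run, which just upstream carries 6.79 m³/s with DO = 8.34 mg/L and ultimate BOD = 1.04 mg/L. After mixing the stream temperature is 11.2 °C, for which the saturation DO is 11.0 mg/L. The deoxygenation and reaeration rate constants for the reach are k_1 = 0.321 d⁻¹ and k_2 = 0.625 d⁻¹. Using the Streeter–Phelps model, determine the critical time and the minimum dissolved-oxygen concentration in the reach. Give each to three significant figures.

Mixed DO = (6.79×8.34 + 0.370×0.493)/(6.79+0.370) = 56.81/7.160 = 7.934 mg/L.
Mixed L₀ = (6.79×1.04 + 0.370×165)/(7.160) = 68.11/7.160 = 9.513 mg/L.
Initial deficit D₀ = C_s − DO₀ = 11.0 − 7.934 = 3.066 mg/L.
t_c = (1/0.3040) ln[(0.625/0.321)(1 − 3.066×0.3040/(0.321×9.513))] = 3.289 × ln(1.353) = 0.9941 d.
D_c = (0.321/0.625) × 9.513 × e^(−0.321×0.9941) = 0.5136 × 9.513 × 0.7268 = 3.551 mg/L.
Minimum DO = 11.0 − 3.551 = 7.449 mg/L.

t_c ≈ 0.994 d; minimum DO ≈ 7.45 mg/L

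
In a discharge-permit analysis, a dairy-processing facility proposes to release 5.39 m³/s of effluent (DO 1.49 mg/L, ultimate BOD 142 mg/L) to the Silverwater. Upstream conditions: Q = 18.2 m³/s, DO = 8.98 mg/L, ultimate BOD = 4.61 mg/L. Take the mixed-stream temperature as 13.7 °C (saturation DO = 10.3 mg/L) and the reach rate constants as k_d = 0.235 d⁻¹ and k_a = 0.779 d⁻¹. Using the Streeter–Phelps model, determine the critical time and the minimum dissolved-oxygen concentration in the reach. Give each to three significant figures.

Mixed DO = (18.2×8.98 + 5.39×1.49)/(18.2+5.39) = 171.5/23.59 = 7.269 mg/L.
Mixed L₀ = (18.2×4.61 + 5.39×142)/(23.59) = 849.3/23.59 = 36.00 mg/L.
Initial deficit D₀ = C_s − DO₀ = 10.3 − 7.269 = 3.031 mg/L.
t_c = (1/0.5440) ln[(0.779/0.235)(1 − 3.031×0.5440/(0.235×36.00))] = 1.838 × ln(2.669) = 1.804 d.
D_c = (0.235/0.779) × 36.00 × e^(−0.235×1.804) = 0.3017 × 36.00 × 0.6544 = 7.107 mg/L.
Minimum DO = 10.3 − 7.107 = 3.193 mg/L.

t_c ≈ 1.80 d; minimum DO ≈ 3.19 mg/L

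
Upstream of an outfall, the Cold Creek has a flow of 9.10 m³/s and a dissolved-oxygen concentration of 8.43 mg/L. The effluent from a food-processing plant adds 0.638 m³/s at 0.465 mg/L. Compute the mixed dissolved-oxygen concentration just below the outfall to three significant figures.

Flow-weighted mixing: C = (Q_r C_r + Q_w C_w)/(Q_r + Q_w)
= (9.10×8.43 + 0.638×0.465)/(9.10 + 0.638) = 77.01/9.738 = 7.908 mg/L.

7.91 mg/L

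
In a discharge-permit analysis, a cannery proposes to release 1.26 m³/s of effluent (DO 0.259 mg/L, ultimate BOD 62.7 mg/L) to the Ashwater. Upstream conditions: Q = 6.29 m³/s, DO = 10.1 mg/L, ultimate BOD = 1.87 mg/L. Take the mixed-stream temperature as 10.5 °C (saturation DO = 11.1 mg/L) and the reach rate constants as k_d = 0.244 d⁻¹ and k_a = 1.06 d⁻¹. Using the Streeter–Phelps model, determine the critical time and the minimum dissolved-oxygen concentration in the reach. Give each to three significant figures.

t_c ≈ 0.172 d; minimum DO ≈ 8.45 mg/L

Mixed DO = (6.29×10.1 + 1.26×0.259)/(6.29+1.26) = 63.86/7.550 = 8.458 mg/L.
Mixed L₀ = (6.29×1.87 + 1.26×62.7)/(7.550) = 90.76/7.550 = 12.02 mg/L.
Initial deficit D₀ = C_s − DO₀ = 11.1 − 8.458 = 2.642 mg/L.
t_c = (1/0.8160) ln[(1.06/0.244)(1 − 2.642×0.8160/(0.244×12.02))] = 1.225 × ln(1.151) = 0.1723 d.
D_c = (0.244/1.06) × 12.02 × e^(−0.244×0.1723) = 0.2302 × 12.02 × 0.9588 = 2.653 mg/L.
Minimum DO = 11.1 − 2.653 = 8.447 mg/L.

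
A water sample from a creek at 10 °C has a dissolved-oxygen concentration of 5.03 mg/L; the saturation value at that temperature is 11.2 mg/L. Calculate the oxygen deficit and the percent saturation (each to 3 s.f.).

D = C_s − C = 11.2 − 5.03 = 6.17 mg/L.
% saturation = 5.03/11.2 × 100 = 44.9 %.

D ≈ 6.17 mg/L; 44.9 % saturation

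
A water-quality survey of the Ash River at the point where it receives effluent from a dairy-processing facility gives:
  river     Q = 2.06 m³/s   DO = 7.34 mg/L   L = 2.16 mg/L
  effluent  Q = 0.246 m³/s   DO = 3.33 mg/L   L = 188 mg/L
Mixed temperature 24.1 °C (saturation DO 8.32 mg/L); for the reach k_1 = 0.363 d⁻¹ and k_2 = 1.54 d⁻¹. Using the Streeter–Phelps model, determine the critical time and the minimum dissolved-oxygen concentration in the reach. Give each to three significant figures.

Mixed DO = (2.06×7.34 + 0.246×3.33)/(2.06+0.246) = 15.94/2.306 = 6.912 mg/L.
Mixed L₀ = (2.06×2.16 + 0.246×188)/(2.306) = 50.70/2.306 = 21.99 mg/L.
Initial deficit D₀ = C_s − DO₀ = 8.32 − 6.912 = 1.408 mg/L.
t_c = (1/1.177) ln[(1.54/0.363)(1 − 1.408×1.177/(0.363×21.99))] = 0.8496 × ln(3.362) = 1.030 d.
D_c = (0.363/1.54) × 21.99 × e^(−0.363×1.030) = 0.2357 × 21.99 × 0.6880 = 3.566 mg/L.
Minimum DO = 8.32 − 3.566 = 4.754 mg/L.

t_c ≈ 1.03 d; minimum DO ≈ 4.75 mg/L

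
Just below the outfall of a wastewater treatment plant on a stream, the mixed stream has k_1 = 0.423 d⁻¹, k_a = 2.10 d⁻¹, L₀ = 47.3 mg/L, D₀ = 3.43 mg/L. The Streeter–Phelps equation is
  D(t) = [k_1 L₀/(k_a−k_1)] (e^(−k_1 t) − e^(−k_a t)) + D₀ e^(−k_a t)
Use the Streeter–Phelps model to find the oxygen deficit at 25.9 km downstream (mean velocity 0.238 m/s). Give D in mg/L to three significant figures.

Travel time t = x/v = 25.9 km / (0.238 m/s) = 25900 m / 0.238 m/s = 108800 s = 1.260 d.
k_1 L₀/(k_a−k_1) = 0.423×47.3/(2.10−0.423) = 20.01/1.677 = 11.93 mg/L.
e^(−k_1 t) = e^(−0.423×1.260) = 0.5870; e^(−k_a t) = e^(−2.10×1.260) = 0.07100.
D = 11.93 × (0.5870 − 0.07100) + 3.43 × 0.07100 = 6.156 + 0.2435 = 6.399 mg/L.

D ≈ 6.40 mg/L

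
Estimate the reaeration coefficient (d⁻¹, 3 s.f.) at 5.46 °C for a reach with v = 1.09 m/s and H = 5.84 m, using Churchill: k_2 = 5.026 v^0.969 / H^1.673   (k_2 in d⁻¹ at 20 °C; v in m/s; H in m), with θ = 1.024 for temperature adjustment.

k_2(20) = 5.026 × 1.09^0.969 / 5.84^1.673 = 5.026 × 1.087 / 19.15 = 0.2853 d⁻¹.
k_2(5.46) = 0.2853 × 1.024^(5.46−20) = 0.2853 × 0.7083 = 0.2021 d⁻¹.

k_2 ≈ 0.202 d⁻¹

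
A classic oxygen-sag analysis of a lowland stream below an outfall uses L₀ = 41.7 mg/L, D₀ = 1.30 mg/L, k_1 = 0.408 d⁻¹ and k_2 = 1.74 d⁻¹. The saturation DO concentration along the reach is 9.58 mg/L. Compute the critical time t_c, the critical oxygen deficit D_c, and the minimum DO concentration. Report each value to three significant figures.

t_c = [1/(k_2−k_1)] ln[(k_2/k_1)(1 − D₀(k_2−k_1)/(k_1 L₀))]
= [1/(1.74−0.408)] ln[(1.74/0.408)(1 − 1.30×1.332/(0.408×41.7))]
= (1/1.332) ln[4.265 × 0.8982] = 0.7508 × ln(3.831) = 0.7508 × 1.343 = 1.008 d.
D_c = (k_1/k_2) L₀ e^(−k_1 t_c) = (0.408/1.74) × 41.7 × e^(−0.408×1.008) = 0.2345 × 41.7 × 0.6627 = 6.480 mg/L.
Minimum DO = C_s − D_c = 9.58 − 6.480 = 3.100 mg/L.

t_c ≈ 1.01 d; D_c ≈ 6.48 mg/L; min DO ≈ 3.10 mg/L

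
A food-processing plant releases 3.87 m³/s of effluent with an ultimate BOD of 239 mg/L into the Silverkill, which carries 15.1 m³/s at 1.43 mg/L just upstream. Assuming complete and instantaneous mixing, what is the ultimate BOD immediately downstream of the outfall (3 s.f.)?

Flow-weighted mixing: C = (Q_r C_r + Q_w C_w)/(Q_r + Q_w)
= (15.1×1.43 + 3.87×239)/(15.1 + 3.87) = 946.5/18.97 = 49.90 mg/L.

49.9 mg/L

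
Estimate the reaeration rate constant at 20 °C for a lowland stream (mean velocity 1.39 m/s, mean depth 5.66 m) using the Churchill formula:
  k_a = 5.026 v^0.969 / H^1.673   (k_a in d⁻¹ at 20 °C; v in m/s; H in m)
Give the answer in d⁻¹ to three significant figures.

k_a ≈ 0.380 d⁻¹

k_a = 5.026 × 1.39^0.969 / 5.66^1.673 = 5.026 × 1.376 / 18.17 = 0.3805 d⁻¹.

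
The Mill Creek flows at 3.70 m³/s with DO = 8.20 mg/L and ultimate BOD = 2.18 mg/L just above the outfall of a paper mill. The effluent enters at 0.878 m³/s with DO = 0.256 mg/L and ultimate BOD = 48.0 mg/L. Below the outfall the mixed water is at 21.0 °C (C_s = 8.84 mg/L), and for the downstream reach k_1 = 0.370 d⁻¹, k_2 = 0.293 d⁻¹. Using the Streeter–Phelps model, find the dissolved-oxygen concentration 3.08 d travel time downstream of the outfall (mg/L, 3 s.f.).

DO ≈ 3.45 mg/L

Mixed DO = (3.70×8.20 + 0.878×0.256)/(3.70+0.878) = 30.56/4.578 = 6.676 mg/L.
Mixed L₀ = (3.70×2.18 + 0.878×48.0)/(4.578) = 50.21/4.578 = 10.97 mg/L.
Initial deficit D₀ = C_s − DO₀ = 8.84 − 6.676 = 2.164 mg/L.
D(3.08) = [0.370×10.97/(0.293−0.370)](e^(−0.370×3.08) − e^(−0.293×3.08)) + 2.164 e^(−0.293×3.08)
= -52.70 × (0.3199 − 0.4056) + 2.164 × 0.4056 = 5.390 mg/L.
DO = 8.84 − 5.390 = 3.450 mg/L.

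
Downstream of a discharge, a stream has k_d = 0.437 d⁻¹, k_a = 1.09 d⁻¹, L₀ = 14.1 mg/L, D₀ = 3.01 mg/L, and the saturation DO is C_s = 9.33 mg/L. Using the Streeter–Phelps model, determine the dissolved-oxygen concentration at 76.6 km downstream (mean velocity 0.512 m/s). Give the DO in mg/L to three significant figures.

DO ≈ 5.88 mg/L

Travel time t = x/v = 76.6 km / (0.512 m/s) = 76600 m / 0.512 m/s = 149600 s = 1.732 d.
k_d L₀/(k_a−k_d) = 0.437×14.1/(1.09−0.437) = 6.162/0.6530 = 9.436 mg/L.
e^(−k_d t) = e^(−0.437×1.732) = 0.4692; e^(−k_a t) = e^(−1.09×1.732) = 0.1515.
D = 9.436 × (0.4692 − 0.1515) + 3.01 × 0.1515 = 2.998 + 0.4559 = 3.454 mg/L.
DO = C_s − D = 9.33 − 3.454 = 5.876 mg/L.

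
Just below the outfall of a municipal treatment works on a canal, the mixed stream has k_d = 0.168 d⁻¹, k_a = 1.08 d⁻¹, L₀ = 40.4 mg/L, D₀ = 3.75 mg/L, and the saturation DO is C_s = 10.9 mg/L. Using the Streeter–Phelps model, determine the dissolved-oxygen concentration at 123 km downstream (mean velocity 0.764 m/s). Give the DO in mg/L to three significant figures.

Travel time t = x/v = 123 km / (0.764 m/s) = 123000 m / 0.764 m/s = 161000 s = 1.863 d.
k_d L₀/(k_a−k_d) = 0.168×40.4/(1.08−0.168) = 6.787/0.9120 = 7.442 mg/L.
e^(−k_d t) = e^(−0.168×1.863) = 0.7312; e^(−k_a t) = e^(−1.08×1.863) = 0.1337.
D = 7.442 × (0.7312 − 0.1337) + 3.75 × 0.1337 = 4.447 + 0.5012 = 4.948 mg/L.
DO = C_s − D = 10.9 − 4.948 = 5.952 mg/L.

DO ≈ 5.95 mg/L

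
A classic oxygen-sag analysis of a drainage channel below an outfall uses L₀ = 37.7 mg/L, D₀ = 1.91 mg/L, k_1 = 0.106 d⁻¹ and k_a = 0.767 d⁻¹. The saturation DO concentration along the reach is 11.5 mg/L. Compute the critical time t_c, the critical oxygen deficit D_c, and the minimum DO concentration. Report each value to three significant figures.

At the critical point dD/dt = 0, so k_1 L₀ e^(−k_1 t) = k_a D. Substituting D(t) from the Streeter–Phelps equation and solving for t gives
t_c = ln[(k_a/k_1)(1 − D₀(k_a−k_1)/(k_1 L₀))] / (k_a−k_1).
Here k_a−k_1 = 0.6610 d⁻¹ and 1 − D₀(k_a−k_1)/(k_1 L₀) = 1 − 1.91×0.6610/(0.106×37.7) = 0.6841, so
t_c = ln(7.236 × 0.6841) / 0.6610 = 1.599 / 0.6610 = 2.420 d.
L(t_c) = L₀ e^(−k_1 t_c) = 37.7 × 0.7738 = 29.17 mg/L, and at the critical point k_a D_c = k_1 L, so D_c = (0.106/0.767) × 29.17 = 4.031 mg/L.
Minimum DO = C_s − D_c = 11.5 − 4.031 = 7.469 mg/L.

t_c ≈ 2.42 d; D_c ≈ 4.03 mg/L; min DO ≈ 7.47 mg/L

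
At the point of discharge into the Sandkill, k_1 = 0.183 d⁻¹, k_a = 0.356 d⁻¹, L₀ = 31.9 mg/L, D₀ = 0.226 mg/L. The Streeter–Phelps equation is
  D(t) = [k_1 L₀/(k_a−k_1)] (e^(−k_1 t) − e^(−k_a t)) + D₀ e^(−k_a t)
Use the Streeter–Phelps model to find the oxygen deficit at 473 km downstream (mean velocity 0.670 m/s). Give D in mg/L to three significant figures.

D ≈ 5.74 mg/L

Travel time t = x/v = 473 km / (0.670 m/s) = 473000 m / 0.670 m/s = 706000 s = 8.171 d.
k_1 L₀/(k_a−k_1) = 0.183×31.9/(0.356−0.183) = 5.838/0.1730 = 33.74 mg/L.
e^(−k_1 t) = e^(−0.183×8.171) = 0.2242; e^(−k_a t) = e^(−0.356×8.171) = 0.05454.
D = 33.74 × (0.2242 − 0.05454) + 0.226 × 0.05454 = 5.725 + 0.01233 = 5.737 mg/L.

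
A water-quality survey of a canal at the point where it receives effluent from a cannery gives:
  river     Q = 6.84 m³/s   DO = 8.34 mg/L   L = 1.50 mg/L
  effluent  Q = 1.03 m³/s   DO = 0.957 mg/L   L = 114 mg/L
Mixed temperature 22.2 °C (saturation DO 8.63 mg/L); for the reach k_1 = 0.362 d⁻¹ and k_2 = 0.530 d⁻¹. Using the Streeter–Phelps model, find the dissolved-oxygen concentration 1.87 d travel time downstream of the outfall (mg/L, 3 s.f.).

Mixed DO = (6.84×8.34 + 1.03×0.957)/(6.84+1.03) = 58.03/7.870 = 7.374 mg/L.
Mixed L₀ = (6.84×1.50 + 1.03×114)/(7.870) = 127.7/7.870 = 16.22 mg/L.
Initial deficit D₀ = C_s − DO₀ = 8.63 − 7.374 = 1.256 mg/L.
D(1.87) = [0.362×16.22/(0.530−0.362)](e^(−0.362×1.87) − e^(−0.530×1.87)) + 1.256 e^(−0.530×1.87)
= 34.96 × (0.5082 − 0.3712) + 1.256 × 0.3712 = 5.256 mg/L.
DO = 8.63 − 5.256 = 3.374 mg/L.

DO ≈ 3.37 mg/L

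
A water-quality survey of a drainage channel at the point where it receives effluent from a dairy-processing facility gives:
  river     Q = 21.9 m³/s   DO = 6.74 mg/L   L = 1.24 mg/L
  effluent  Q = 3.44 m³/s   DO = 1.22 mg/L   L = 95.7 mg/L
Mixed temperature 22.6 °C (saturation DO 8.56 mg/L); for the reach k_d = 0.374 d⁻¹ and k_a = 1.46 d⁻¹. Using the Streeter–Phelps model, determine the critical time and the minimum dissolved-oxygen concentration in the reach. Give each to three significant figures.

t_c ≈ 0.558 d; minimum DO ≈ 5.64 mg/L

Mixed DO = (21.9×6.74 + 3.44×1.22)/(21.9+3.44) = 151.8/25.34 = 5.991 mg/L.
Mixed L₀ = (21.9×1.24 + 3.44×95.7)/(25.34) = 356.4/25.34 = 14.06 mg/L.
Initial deficit D₀ = C_s − DO₀ = 8.56 − 5.991 = 2.569 mg/L.
t_c = (1/1.086) ln[(1.46/0.374)(1 − 2.569×1.086/(0.374×14.06))] = 0.9208 × ln(1.833) = 0.5578 d.
D_c = (0.374/1.46) × 14.06 × e^(−0.374×0.5578) = 0.2562 × 14.06 × 0.8117 = 2.924 mg/L.
Minimum DO = 8.56 − 2.924 = 5.636 mg/L.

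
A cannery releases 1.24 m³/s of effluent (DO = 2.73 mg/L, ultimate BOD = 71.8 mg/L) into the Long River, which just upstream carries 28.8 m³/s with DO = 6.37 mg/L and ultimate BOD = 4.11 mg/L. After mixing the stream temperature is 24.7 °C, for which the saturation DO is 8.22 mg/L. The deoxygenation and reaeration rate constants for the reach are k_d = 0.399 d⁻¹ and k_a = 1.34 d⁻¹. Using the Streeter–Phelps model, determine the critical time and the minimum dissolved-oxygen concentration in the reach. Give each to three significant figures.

t_c ≈ 0.0656 d; minimum DO ≈ 6.22 mg/L

Mixed DO = (28.8×6.37 + 1.24×2.73)/(28.8+1.24) = 186.8/30.04 = 6.220 mg/L.
Mixed L₀ = (28.8×4.11 + 1.24×71.8)/(30.04) = 207.4/30.04 = 6.904 mg/L.
Initial deficit D₀ = C_s − DO₀ = 8.22 − 6.220 = 2.000 mg/L.
t_c = (1/0.9410) ln[(1.34/0.399)(1 − 2.000×0.9410/(0.399×6.904))] = 1.063 × ln(1.064) = 0.06563 d.
D_c = (0.399/1.34) × 6.904 × e^(−0.399×0.06563) = 0.2978 × 6.904 × 0.9742 = 2.003 mg/L.
Minimum DO = 8.22 − 2.003 = 6.217 mg/L.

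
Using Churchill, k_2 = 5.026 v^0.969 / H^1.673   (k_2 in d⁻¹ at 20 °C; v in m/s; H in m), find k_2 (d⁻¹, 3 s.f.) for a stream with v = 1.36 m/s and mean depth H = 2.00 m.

k_2 ≈ 2.12 d⁻¹

k_2 = 5.026 × 1.36^0.969 / 2.00^1.673 = 5.026 × 1.347 / 3.189 = 2.123 d⁻¹.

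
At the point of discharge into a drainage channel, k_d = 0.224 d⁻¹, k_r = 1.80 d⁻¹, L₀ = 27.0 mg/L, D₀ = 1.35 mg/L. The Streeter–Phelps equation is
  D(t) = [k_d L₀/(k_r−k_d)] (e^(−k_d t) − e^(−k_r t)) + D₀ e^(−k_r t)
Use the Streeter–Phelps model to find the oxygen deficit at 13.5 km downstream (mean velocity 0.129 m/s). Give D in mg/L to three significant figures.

Travel time t = x/v = 13.5 km / (0.129 m/s) = 13500 m / 0.129 m/s = 104700 s = 1.211 d.
k_d L₀/(k_r−k_d) = 0.224×27.0/(1.80−0.224) = 6.048/1.576 = 3.838 mg/L.
e^(−k_d t) = e^(−0.224×1.211) = 0.7624; e^(−k_r t) = e^(−1.80×1.211) = 0.1130.
D = 3.838 × (0.7624 − 0.1130) + 1.35 × 0.1130 = 2.492 + 0.1526 = 2.645 mg/L.

D ≈ 2.64 mg/L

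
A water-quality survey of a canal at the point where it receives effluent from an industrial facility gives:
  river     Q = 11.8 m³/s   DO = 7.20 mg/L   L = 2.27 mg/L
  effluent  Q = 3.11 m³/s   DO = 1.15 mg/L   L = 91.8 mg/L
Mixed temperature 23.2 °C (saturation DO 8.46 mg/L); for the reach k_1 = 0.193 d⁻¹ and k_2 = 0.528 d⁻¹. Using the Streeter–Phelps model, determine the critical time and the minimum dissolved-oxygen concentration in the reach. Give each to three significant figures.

t_c ≈ 2.30 d; minimum DO ≈ 3.55 mg/L

Mixed DO = (11.8×7.20 + 3.11×1.15)/(11.8+3.11) = 88.54/14.91 = 5.938 mg/L.
Mixed L₀ = (11.8×2.27 + 3.11×91.8)/(14.91) = 312.3/14.91 = 20.94 mg/L.
Initial deficit D₀ = C_s − DO₀ = 8.46 − 5.938 = 2.522 mg/L.
t_c = (1/0.3350) ln[(0.528/0.193)(1 − 2.522×0.3350/(0.193×20.94))] = 2.985 × ln(2.164) = 2.304 d.
D_c = (0.193/0.528) × 20.94 × e^(−0.193×2.304) = 0.3655 × 20.94 × 0.6410 = 4.907 mg/L.
Minimum DO = 8.46 − 4.907 = 3.553 mg/L.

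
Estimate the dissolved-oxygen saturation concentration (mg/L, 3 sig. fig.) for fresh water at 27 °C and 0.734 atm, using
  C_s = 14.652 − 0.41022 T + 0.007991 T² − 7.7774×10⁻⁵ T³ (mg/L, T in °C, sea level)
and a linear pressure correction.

C_s ≈ 5.78 mg/L

At sea level: C_s = 14.652 − 0.41022×27 + 0.007991×27² − 7.7774×10⁻⁵×27³ = 7.871 mg/L.
Pressure correction: C_s' = 7.871 × 0.734 = 5.777 mg/L.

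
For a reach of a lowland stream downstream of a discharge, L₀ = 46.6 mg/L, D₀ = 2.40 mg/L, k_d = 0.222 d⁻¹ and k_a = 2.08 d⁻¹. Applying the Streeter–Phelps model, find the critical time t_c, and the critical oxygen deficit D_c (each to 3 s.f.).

t_c ≈ 0.901 d; D_c ≈ 4.07 mg/L

At the critical point dD/dt = 0, so k_d L₀ e^(−k_d t) = k_a D. Substituting D(t) from the Streeter–Phelps equation and solving for t gives
t_c = ln[(k_a/k_d)(1 − D₀(k_a−k_d)/(k_d L₀))] / (k_a−k_d).
Here k_a−k_d = 1.858 d⁻¹ and 1 − D₀(k_a−k_d)/(k_d L₀) = 1 − 2.40×1.858/(0.222×46.6) = 0.5690, so
t_c = ln(9.369 × 0.5690) / 1.858 = 1.673 / 1.858 = 0.9007 d.
D_c = (k_d/k_a) L₀ e^(−k_d t_c) = (0.222/2.08) × 46.6 × e^(−0.222×0.9007) = 0.1067 × 46.6 × 0.8188 = 4.072 mg/L.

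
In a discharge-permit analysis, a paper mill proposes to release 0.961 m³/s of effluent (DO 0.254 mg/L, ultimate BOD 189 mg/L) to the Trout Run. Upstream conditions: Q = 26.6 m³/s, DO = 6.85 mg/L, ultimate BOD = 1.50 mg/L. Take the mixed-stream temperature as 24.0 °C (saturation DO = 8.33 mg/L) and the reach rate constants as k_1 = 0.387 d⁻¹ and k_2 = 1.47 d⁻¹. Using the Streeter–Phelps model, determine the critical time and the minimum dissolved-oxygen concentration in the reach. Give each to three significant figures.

t_c ≈ 0.397 d; minimum DO ≈ 6.52 mg/L

Mixed DO = (26.6×6.85 + 0.961×0.254)/(26.6+0.961) = 182.5/27.56 = 6.620 mg/L.
Mixed L₀ = (26.6×1.50 + 0.961×189)/(27.56) = 221.5/27.56 = 8.038 mg/L.
Initial deficit D₀ = C_s − DO₀ = 8.33 − 6.620 = 1.710 mg/L.
t_c = (1/1.083) ln[(1.47/0.387)(1 − 1.710×1.083/(0.387×8.038))] = 0.9234 × ln(1.537) = 0.3969 d.
D_c = (0.387/1.47) × 8.038 × e^(−0.387×0.3969) = 0.2633 × 8.038 × 0.8576 = 1.815 mg/L.
Minimum DO = 8.33 − 1.815 = 6.515 mg/L.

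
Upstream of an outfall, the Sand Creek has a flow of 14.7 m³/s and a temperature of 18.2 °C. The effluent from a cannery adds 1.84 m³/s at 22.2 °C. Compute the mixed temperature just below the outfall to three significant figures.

18.6 °C

Flow-weighted mixing: C = (Q_r C_r + Q_w C_w)/(Q_r + Q_w)
= (14.7×18.2 + 1.84×22.2)/(14.7 + 1.84) = 308.4/16.54 = 18.64 °C.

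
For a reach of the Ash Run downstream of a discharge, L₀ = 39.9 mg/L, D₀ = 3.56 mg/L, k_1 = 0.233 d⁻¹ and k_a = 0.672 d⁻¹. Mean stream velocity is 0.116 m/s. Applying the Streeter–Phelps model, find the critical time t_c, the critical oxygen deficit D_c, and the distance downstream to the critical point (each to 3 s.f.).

t_c ≈ 1.99 d; D_c ≈ 8.69 mg/L; x_c ≈ 20.0 km

At the critical point dD/dt = 0, so k_1 L₀ e^(−k_1 t) = k_a D. Substituting D(t) from the Streeter–Phelps equation and solving for t gives
t_c = ln[(k_a/k_1)(1 − D₀(k_a−k_1)/(k_1 L₀))] / (k_a−k_1).
Here k_a−k_1 = 0.4390 d⁻¹ and 1 − D₀(k_a−k_1)/(k_1 L₀) = 1 − 3.56×0.4390/(0.233×39.9) = 0.8319, so
t_c = ln(2.884 × 0.8319) / 0.4390 = 0.8752 / 0.4390 = 1.994 d.
L(t_c) = L₀ e^(−k_1 t_c) = 39.9 × 0.6285 = 25.08 mg/L, and at the critical point k_a D_c = k_1 L, so D_c = (0.233/0.672) × 25.08 = 8.694 mg/L.
x_c = v t_c = 0.116 m/s × 1.994 d × 86400 s/d = 19980 m ≈ 20.0 km.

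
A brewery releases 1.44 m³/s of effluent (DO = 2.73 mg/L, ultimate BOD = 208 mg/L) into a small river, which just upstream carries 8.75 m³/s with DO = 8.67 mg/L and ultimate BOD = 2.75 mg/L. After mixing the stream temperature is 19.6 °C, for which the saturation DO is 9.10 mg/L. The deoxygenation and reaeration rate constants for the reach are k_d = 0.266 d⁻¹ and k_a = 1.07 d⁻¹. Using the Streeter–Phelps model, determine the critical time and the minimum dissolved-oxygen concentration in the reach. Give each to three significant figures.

t_c ≈ 1.57 d; minimum DO ≈ 3.90 mg/L

Mixed DO = (8.75×8.67 + 1.44×2.73)/(8.75+1.44) = 79.79/10.19 = 7.831 mg/L.
Mixed L₀ = (8.75×2.75 + 1.44×208)/(10.19) = 323.6/10.19 = 31.75 mg/L.
Initial deficit D₀ = C_s − DO₀ = 9.10 − 7.831 = 1.269 mg/L.
t_c = (1/0.8040) ln[(1.07/0.266)(1 − 1.269×0.8040/(0.266×31.75))] = 1.244 × ln(3.537) = 1.571 d.
D_c = (0.266/1.07) × 31.75 × e^(−0.266×1.571) = 0.2486 × 31.75 × 0.6584 = 5.198 mg/L.
Minimum DO = 9.10 − 5.198 = 3.902 mg/L.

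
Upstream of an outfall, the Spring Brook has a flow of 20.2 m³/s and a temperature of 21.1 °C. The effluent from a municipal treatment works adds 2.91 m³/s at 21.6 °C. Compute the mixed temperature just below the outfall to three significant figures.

Flow-weighted mixing: C = (Q_r C_r + Q_w C_w)/(Q_r + Q_w)
= (20.2×21.1 + 2.91×21.6)/(20.2 + 2.91) = 489.1/23.11 = 21.16 °C.

21.2 °C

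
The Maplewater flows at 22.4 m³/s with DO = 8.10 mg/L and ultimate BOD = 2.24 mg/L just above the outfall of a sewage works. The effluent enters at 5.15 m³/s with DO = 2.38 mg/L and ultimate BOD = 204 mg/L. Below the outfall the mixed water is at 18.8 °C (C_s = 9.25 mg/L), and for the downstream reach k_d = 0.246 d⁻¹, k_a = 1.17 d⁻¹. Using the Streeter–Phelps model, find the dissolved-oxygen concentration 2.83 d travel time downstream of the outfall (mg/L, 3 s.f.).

Mixed DO = (22.4×8.10 + 5.15×2.38)/(22.4+5.15) = 193.7/27.55 = 7.031 mg/L.
Mixed L₀ = (22.4×2.24 + 5.15×204)/(27.55) = 1101/27.55 = 39.96 mg/L.
Initial deficit D₀ = C_s − DO₀ = 9.25 − 7.031 = 2.219 mg/L.
D(2.83) = [0.246×39.96/(1.17−0.246)](e^(−0.246×2.83) − e^(−1.17×2.83)) + 2.219 e^(−1.17×2.83)
= 10.64 × (0.4985 − 0.03648) + 2.219 × 0.03648 = 4.996 mg/L.
DO = 9.25 − 4.996 = 4.254 mg/L.

DO ≈ 4.25 mg/L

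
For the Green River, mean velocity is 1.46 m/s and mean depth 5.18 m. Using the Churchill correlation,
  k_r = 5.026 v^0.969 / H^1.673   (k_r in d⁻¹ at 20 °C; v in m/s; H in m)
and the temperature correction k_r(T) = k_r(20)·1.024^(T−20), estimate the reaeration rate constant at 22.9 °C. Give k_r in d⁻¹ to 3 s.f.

k_r ≈ 0.496 d⁻¹

k_r(20) = 5.026 × 1.46^0.969 / 5.18^1.673 = 5.026 × 1.443 / 15.67 = 0.4628 d⁻¹.
k_r(22.9) = 0.4628 × 1.024^(22.9−20) = 0.4628 × 1.071 = 0.4958 d⁻¹.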